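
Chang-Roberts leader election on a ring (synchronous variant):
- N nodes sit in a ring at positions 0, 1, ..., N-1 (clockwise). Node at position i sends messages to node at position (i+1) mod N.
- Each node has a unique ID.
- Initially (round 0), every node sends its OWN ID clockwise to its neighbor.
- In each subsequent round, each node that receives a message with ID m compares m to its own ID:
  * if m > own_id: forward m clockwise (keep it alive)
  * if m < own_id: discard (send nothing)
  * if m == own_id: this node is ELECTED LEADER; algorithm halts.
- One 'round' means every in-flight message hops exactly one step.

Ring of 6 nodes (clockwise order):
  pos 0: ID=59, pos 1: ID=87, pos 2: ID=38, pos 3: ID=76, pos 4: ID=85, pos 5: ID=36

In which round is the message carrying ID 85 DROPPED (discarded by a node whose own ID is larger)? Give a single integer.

Round 1: pos1(id87) recv 59: drop; pos2(id38) recv 87: fwd; pos3(id76) recv 38: drop; pos4(id85) recv 76: drop; pos5(id36) recv 85: fwd; pos0(id59) recv 36: drop
Round 2: pos3(id76) recv 87: fwd; pos0(id59) recv 85: fwd
Round 3: pos4(id85) recv 87: fwd; pos1(id87) recv 85: drop
Round 4: pos5(id36) recv 87: fwd
Round 5: pos0(id59) recv 87: fwd
Round 6: pos1(id87) recv 87: ELECTED
Message ID 85 originates at pos 4; dropped at pos 1 in round 3

Answer: 3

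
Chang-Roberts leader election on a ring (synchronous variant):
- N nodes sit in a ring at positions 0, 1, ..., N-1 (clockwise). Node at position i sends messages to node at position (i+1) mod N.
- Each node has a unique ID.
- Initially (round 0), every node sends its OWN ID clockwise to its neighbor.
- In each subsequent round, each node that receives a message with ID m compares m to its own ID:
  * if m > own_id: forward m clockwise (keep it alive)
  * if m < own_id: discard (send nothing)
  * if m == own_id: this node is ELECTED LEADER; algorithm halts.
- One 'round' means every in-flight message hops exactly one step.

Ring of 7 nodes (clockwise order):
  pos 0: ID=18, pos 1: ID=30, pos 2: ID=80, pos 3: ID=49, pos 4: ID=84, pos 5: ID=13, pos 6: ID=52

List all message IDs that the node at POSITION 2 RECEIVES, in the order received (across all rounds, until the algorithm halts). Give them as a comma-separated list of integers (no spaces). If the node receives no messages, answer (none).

Answer: 30,52,84

Derivation:
Round 1: pos1(id30) recv 18: drop; pos2(id80) recv 30: drop; pos3(id49) recv 80: fwd; pos4(id84) recv 49: drop; pos5(id13) recv 84: fwd; pos6(id52) recv 13: drop; pos0(id18) recv 52: fwd
Round 2: pos4(id84) recv 80: drop; pos6(id52) recv 84: fwd; pos1(id30) recv 52: fwd
Round 3: pos0(id18) recv 84: fwd; pos2(id80) recv 52: drop
Round 4: pos1(id30) recv 84: fwd
Round 5: pos2(id80) recv 84: fwd
Round 6: pos3(id49) recv 84: fwd
Round 7: pos4(id84) recv 84: ELECTED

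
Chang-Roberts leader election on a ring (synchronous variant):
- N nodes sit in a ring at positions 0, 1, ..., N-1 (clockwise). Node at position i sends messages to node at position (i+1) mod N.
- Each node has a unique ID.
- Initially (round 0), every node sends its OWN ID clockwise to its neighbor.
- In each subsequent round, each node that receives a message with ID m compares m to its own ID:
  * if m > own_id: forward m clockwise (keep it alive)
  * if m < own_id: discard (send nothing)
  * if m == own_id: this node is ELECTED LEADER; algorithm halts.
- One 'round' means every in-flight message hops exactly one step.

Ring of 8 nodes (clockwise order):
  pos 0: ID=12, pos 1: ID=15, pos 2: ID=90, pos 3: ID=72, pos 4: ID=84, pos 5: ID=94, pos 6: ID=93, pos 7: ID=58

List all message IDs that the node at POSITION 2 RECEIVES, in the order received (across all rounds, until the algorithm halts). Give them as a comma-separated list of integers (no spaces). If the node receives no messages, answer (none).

Answer: 15,58,93,94

Derivation:
Round 1: pos1(id15) recv 12: drop; pos2(id90) recv 15: drop; pos3(id72) recv 90: fwd; pos4(id84) recv 72: drop; pos5(id94) recv 84: drop; pos6(id93) recv 94: fwd; pos7(id58) recv 93: fwd; pos0(id12) recv 58: fwd
Round 2: pos4(id84) recv 90: fwd; pos7(id58) recv 94: fwd; pos0(id12) recv 93: fwd; pos1(id15) recv 58: fwd
Round 3: pos5(id94) recv 90: drop; pos0(id12) recv 94: fwd; pos1(id15) recv 93: fwd; pos2(id90) recv 58: drop
Round 4: pos1(id15) recv 94: fwd; pos2(id90) recv 93: fwd
Round 5: pos2(id90) recv 94: fwd; pos3(id72) recv 93: fwd
Round 6: pos3(id72) recv 94: fwd; pos4(id84) recv 93: fwd
Round 7: pos4(id84) recv 94: fwd; pos5(id94) recv 93: drop
Round 8: pos5(id94) recv 94: ELECTED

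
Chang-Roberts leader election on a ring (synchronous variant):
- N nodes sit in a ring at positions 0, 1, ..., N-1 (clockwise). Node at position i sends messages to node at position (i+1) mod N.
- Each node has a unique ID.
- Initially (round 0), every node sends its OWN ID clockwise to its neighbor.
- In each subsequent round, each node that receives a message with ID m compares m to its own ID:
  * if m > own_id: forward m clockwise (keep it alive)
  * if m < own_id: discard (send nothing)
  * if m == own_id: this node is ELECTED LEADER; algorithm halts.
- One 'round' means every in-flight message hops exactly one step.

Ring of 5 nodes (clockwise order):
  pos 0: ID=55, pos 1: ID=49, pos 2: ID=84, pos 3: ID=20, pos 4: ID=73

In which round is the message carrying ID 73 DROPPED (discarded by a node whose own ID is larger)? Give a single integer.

Round 1: pos1(id49) recv 55: fwd; pos2(id84) recv 49: drop; pos3(id20) recv 84: fwd; pos4(id73) recv 20: drop; pos0(id55) recv 73: fwd
Round 2: pos2(id84) recv 55: drop; pos4(id73) recv 84: fwd; pos1(id49) recv 73: fwd
Round 3: pos0(id55) recv 84: fwd; pos2(id84) recv 73: drop
Round 4: pos1(id49) recv 84: fwd
Round 5: pos2(id84) recv 84: ELECTED
Message ID 73 originates at pos 4; dropped at pos 2 in round 3

Answer: 3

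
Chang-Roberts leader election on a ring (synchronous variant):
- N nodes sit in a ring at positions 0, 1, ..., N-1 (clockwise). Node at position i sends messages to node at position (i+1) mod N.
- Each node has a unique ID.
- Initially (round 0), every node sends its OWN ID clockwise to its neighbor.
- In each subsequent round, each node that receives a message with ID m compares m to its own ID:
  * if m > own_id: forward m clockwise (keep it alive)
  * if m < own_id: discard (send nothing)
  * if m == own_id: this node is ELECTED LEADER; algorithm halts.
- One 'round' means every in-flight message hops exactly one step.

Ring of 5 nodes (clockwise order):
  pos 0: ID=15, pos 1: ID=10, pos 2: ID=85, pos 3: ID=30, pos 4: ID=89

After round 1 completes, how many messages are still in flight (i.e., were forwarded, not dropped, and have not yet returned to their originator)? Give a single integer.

Round 1: pos1(id10) recv 15: fwd; pos2(id85) recv 10: drop; pos3(id30) recv 85: fwd; pos4(id89) recv 30: drop; pos0(id15) recv 89: fwd
After round 1: 3 messages still in flight

Answer: 3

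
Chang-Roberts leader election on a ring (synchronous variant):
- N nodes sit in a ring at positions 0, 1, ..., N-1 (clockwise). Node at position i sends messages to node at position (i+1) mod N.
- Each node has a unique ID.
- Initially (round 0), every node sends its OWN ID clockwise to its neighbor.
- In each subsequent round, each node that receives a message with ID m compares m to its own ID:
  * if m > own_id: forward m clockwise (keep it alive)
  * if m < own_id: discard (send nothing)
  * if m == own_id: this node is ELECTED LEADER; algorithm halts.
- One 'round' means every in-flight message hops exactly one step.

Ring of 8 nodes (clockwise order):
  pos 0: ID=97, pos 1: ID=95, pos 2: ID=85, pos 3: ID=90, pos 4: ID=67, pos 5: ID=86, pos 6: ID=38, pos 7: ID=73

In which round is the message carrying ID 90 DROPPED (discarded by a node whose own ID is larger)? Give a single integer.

Answer: 5

Derivation:
Round 1: pos1(id95) recv 97: fwd; pos2(id85) recv 95: fwd; pos3(id90) recv 85: drop; pos4(id67) recv 90: fwd; pos5(id86) recv 67: drop; pos6(id38) recv 86: fwd; pos7(id73) recv 38: drop; pos0(id97) recv 73: drop
Round 2: pos2(id85) recv 97: fwd; pos3(id90) recv 95: fwd; pos5(id86) recv 90: fwd; pos7(id73) recv 86: fwd
Round 3: pos3(id90) recv 97: fwd; pos4(id67) recv 95: fwd; pos6(id38) recv 90: fwd; pos0(id97) recv 86: drop
Round 4: pos4(id67) recv 97: fwd; pos5(id86) recv 95: fwd; pos7(id73) recv 90: fwd
Round 5: pos5(id86) recv 97: fwd; pos6(id38) recv 95: fwd; pos0(id97) recv 90: drop
Round 6: pos6(id38) recv 97: fwd; pos7(id73) recv 95: fwd
Round 7: pos7(id73) recv 97: fwd; pos0(id97) recv 95: drop
Round 8: pos0(id97) recv 97: ELECTED
Message ID 90 originates at pos 3; dropped at pos 0 in round 5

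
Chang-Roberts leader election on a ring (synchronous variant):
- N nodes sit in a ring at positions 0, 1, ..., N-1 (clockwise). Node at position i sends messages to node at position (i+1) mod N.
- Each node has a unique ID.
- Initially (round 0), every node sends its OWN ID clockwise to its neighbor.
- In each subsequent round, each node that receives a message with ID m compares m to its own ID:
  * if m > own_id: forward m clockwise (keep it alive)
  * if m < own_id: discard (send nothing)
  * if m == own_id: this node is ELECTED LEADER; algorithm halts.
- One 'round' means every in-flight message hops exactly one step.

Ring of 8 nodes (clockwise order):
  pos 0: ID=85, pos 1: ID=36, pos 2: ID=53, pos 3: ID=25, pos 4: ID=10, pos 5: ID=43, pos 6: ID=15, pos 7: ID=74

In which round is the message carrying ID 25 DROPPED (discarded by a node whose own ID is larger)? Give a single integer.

Round 1: pos1(id36) recv 85: fwd; pos2(id53) recv 36: drop; pos3(id25) recv 53: fwd; pos4(id10) recv 25: fwd; pos5(id43) recv 10: drop; pos6(id15) recv 43: fwd; pos7(id74) recv 15: drop; pos0(id85) recv 74: drop
Round 2: pos2(id53) recv 85: fwd; pos4(id10) recv 53: fwd; pos5(id43) recv 25: drop; pos7(id74) recv 43: drop
Round 3: pos3(id25) recv 85: fwd; pos5(id43) recv 53: fwd
Round 4: pos4(id10) recv 85: fwd; pos6(id15) recv 53: fwd
Round 5: pos5(id43) recv 85: fwd; pos7(id74) recv 53: drop
Round 6: pos6(id15) recv 85: fwd
Round 7: pos7(id74) recv 85: fwd
Round 8: pos0(id85) recv 85: ELECTED
Message ID 25 originates at pos 3; dropped at pos 5 in round 2

Answer: 2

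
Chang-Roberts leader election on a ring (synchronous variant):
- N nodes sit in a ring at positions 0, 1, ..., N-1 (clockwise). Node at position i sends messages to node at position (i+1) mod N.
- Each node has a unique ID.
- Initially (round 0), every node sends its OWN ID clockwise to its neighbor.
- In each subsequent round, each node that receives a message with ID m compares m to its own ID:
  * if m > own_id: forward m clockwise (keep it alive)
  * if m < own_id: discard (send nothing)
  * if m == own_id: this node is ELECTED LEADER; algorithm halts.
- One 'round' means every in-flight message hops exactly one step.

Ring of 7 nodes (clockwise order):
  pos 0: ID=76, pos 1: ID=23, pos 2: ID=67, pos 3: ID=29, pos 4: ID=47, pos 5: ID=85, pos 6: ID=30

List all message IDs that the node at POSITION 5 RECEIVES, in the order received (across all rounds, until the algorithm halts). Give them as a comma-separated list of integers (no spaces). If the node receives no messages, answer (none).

Answer: 47,67,76,85

Derivation:
Round 1: pos1(id23) recv 76: fwd; pos2(id67) recv 23: drop; pos3(id29) recv 67: fwd; pos4(id47) recv 29: drop; pos5(id85) recv 47: drop; pos6(id30) recv 85: fwd; pos0(id76) recv 30: drop
Round 2: pos2(id67) recv 76: fwd; pos4(id47) recv 67: fwd; pos0(id76) recv 85: fwd
Round 3: pos3(id29) recv 76: fwd; pos5(id85) recv 67: drop; pos1(id23) recv 85: fwd
Round 4: pos4(id47) recv 76: fwd; pos2(id67) recv 85: fwd
Round 5: pos5(id85) recv 76: drop; pos3(id29) recv 85: fwd
Round 6: pos4(id47) recv 85: fwd
Round 7: pos5(id85) recv 85: ELECTED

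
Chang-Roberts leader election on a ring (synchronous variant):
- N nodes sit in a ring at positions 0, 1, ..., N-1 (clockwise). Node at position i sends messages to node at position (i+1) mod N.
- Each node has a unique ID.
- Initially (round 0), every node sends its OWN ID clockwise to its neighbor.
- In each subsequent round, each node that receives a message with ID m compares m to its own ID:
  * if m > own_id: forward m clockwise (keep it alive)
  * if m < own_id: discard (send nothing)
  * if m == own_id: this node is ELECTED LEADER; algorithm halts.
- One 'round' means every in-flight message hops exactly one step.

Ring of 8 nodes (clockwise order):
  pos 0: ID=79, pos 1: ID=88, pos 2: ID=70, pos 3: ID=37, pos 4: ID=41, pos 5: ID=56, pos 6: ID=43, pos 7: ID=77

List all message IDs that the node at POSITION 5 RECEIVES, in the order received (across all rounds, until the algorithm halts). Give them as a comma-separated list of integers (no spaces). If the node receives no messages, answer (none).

Round 1: pos1(id88) recv 79: drop; pos2(id70) recv 88: fwd; pos3(id37) recv 70: fwd; pos4(id41) recv 37: drop; pos5(id56) recv 41: drop; pos6(id43) recv 56: fwd; pos7(id77) recv 43: drop; pos0(id79) recv 77: drop
Round 2: pos3(id37) recv 88: fwd; pos4(id41) recv 70: fwd; pos7(id77) recv 56: drop
Round 3: pos4(id41) recv 88: fwd; pos5(id56) recv 70: fwd
Round 4: pos5(id56) recv 88: fwd; pos6(id43) recv 70: fwd
Round 5: pos6(id43) recv 88: fwd; pos7(id77) recv 70: drop
Round 6: pos7(id77) recv 88: fwd
Round 7: pos0(id79) recv 88: fwd
Round 8: pos1(id88) recv 88: ELECTED

Answer: 41,70,88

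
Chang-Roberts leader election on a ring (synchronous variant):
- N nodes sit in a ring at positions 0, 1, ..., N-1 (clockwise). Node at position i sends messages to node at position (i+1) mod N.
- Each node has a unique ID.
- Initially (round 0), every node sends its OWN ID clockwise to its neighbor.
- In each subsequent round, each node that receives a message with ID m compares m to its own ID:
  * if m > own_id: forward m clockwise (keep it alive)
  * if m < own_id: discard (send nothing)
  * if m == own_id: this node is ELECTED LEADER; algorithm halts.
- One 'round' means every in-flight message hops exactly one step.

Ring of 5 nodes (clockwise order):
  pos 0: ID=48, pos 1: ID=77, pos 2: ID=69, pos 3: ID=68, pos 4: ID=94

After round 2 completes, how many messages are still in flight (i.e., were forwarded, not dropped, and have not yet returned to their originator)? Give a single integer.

Round 1: pos1(id77) recv 48: drop; pos2(id69) recv 77: fwd; pos3(id68) recv 69: fwd; pos4(id94) recv 68: drop; pos0(id48) recv 94: fwd
Round 2: pos3(id68) recv 77: fwd; pos4(id94) recv 69: drop; pos1(id77) recv 94: fwd
After round 2: 2 messages still in flight

Answer: 2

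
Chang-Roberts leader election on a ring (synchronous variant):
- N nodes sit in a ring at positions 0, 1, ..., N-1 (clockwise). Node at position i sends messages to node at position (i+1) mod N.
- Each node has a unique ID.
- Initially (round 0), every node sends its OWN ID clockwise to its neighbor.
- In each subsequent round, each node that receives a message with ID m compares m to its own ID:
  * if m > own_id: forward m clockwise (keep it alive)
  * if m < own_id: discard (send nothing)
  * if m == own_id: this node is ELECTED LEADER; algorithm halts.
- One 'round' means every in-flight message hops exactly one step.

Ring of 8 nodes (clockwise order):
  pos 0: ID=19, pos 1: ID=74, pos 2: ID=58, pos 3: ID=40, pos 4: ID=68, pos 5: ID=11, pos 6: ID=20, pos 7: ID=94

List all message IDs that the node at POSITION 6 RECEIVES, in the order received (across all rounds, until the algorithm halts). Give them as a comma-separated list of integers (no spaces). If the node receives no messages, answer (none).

Round 1: pos1(id74) recv 19: drop; pos2(id58) recv 74: fwd; pos3(id40) recv 58: fwd; pos4(id68) recv 40: drop; pos5(id11) recv 68: fwd; pos6(id20) recv 11: drop; pos7(id94) recv 20: drop; pos0(id19) recv 94: fwd
Round 2: pos3(id40) recv 74: fwd; pos4(id68) recv 58: drop; pos6(id20) recv 68: fwd; pos1(id74) recv 94: fwd
Round 3: pos4(id68) recv 74: fwd; pos7(id94) recv 68: drop; pos2(id58) recv 94: fwd
Round 4: pos5(id11) recv 74: fwd; pos3(id40) recv 94: fwd
Round 5: pos6(id20) recv 74: fwd; pos4(id68) recv 94: fwd
Round 6: pos7(id94) recv 74: drop; pos5(id11) recv 94: fwd
Round 7: pos6(id20) recv 94: fwd
Round 8: pos7(id94) recv 94: ELECTED

Answer: 11,68,74,94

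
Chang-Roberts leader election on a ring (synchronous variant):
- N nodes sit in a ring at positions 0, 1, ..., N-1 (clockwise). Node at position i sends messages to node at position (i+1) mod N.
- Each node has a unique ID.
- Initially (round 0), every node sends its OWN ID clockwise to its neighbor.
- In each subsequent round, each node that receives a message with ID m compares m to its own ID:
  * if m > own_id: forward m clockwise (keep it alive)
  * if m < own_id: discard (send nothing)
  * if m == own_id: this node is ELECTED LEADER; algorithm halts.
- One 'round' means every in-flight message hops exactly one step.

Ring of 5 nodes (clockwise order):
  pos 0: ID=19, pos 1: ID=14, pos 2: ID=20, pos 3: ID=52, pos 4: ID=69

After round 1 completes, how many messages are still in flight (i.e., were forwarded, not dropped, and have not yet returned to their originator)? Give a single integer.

Round 1: pos1(id14) recv 19: fwd; pos2(id20) recv 14: drop; pos3(id52) recv 20: drop; pos4(id69) recv 52: drop; pos0(id19) recv 69: fwd
After round 1: 2 messages still in flight

Answer: 2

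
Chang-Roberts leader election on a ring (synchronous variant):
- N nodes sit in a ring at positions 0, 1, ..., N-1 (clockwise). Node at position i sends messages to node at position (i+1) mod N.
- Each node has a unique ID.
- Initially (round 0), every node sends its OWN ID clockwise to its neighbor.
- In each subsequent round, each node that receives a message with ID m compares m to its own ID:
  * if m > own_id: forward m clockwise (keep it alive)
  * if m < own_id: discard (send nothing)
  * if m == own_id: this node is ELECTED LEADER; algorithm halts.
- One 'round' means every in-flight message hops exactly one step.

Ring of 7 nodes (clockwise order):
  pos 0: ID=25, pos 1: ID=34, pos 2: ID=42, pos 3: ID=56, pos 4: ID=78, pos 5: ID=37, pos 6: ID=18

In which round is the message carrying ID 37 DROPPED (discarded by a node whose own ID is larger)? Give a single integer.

Answer: 4

Derivation:
Round 1: pos1(id34) recv 25: drop; pos2(id42) recv 34: drop; pos3(id56) recv 42: drop; pos4(id78) recv 56: drop; pos5(id37) recv 78: fwd; pos6(id18) recv 37: fwd; pos0(id25) recv 18: drop
Round 2: pos6(id18) recv 78: fwd; pos0(id25) recv 37: fwd
Round 3: pos0(id25) recv 78: fwd; pos1(id34) recv 37: fwd
Round 4: pos1(id34) recv 78: fwd; pos2(id42) recv 37: drop
Round 5: pos2(id42) recv 78: fwd
Round 6: pos3(id56) recv 78: fwd
Round 7: pos4(id78) recv 78: ELECTED
Message ID 37 originates at pos 5; dropped at pos 2 in round 4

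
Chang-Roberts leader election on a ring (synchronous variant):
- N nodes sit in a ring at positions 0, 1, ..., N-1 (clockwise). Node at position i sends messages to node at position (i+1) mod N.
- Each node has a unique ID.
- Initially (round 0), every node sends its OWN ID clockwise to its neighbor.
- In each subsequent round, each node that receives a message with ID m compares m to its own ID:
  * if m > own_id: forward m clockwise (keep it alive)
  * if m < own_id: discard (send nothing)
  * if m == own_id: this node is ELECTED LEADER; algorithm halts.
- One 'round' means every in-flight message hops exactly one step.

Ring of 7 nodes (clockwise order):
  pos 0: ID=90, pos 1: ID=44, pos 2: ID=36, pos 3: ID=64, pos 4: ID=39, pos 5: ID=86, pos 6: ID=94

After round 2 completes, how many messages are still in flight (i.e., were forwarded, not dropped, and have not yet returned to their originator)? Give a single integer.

Answer: 2

Derivation:
Round 1: pos1(id44) recv 90: fwd; pos2(id36) recv 44: fwd; pos3(id64) recv 36: drop; pos4(id39) recv 64: fwd; pos5(id86) recv 39: drop; pos6(id94) recv 86: drop; pos0(id90) recv 94: fwd
Round 2: pos2(id36) recv 90: fwd; pos3(id64) recv 44: drop; pos5(id86) recv 64: drop; pos1(id44) recv 94: fwd
After round 2: 2 messages still in flight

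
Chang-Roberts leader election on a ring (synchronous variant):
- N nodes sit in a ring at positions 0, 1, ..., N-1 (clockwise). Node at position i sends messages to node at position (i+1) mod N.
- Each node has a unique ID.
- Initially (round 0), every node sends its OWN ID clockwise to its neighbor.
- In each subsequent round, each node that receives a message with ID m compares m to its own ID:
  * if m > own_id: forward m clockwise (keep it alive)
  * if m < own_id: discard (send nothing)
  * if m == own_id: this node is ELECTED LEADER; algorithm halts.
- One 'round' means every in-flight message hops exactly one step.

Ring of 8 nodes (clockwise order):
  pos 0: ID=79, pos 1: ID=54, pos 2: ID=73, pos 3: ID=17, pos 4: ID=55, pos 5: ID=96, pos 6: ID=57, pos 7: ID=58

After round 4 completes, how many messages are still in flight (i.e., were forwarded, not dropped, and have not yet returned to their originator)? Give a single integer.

Round 1: pos1(id54) recv 79: fwd; pos2(id73) recv 54: drop; pos3(id17) recv 73: fwd; pos4(id55) recv 17: drop; pos5(id96) recv 55: drop; pos6(id57) recv 96: fwd; pos7(id58) recv 57: drop; pos0(id79) recv 58: drop
Round 2: pos2(id73) recv 79: fwd; pos4(id55) recv 73: fwd; pos7(id58) recv 96: fwd
Round 3: pos3(id17) recv 79: fwd; pos5(id96) recv 73: drop; pos0(id79) recv 96: fwd
Round 4: pos4(id55) recv 79: fwd; pos1(id54) recv 96: fwd
After round 4: 2 messages still in flight

Answer: 2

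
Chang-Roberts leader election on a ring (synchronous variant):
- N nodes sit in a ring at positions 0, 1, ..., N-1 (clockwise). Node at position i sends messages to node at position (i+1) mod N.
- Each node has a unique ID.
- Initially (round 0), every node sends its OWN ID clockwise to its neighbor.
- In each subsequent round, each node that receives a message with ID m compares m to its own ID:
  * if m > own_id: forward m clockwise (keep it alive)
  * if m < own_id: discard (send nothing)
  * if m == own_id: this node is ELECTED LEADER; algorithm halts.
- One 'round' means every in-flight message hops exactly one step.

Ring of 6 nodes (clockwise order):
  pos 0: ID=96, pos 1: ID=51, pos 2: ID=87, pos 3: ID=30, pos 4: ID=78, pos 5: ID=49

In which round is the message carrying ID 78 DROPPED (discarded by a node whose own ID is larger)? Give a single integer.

Round 1: pos1(id51) recv 96: fwd; pos2(id87) recv 51: drop; pos3(id30) recv 87: fwd; pos4(id78) recv 30: drop; pos5(id49) recv 78: fwd; pos0(id96) recv 49: drop
Round 2: pos2(id87) recv 96: fwd; pos4(id78) recv 87: fwd; pos0(id96) recv 78: drop
Round 3: pos3(id30) recv 96: fwd; pos5(id49) recv 87: fwd
Round 4: pos4(id78) recv 96: fwd; pos0(id96) recv 87: drop
Round 5: pos5(id49) recv 96: fwd
Round 6: pos0(id96) recv 96: ELECTED
Message ID 78 originates at pos 4; dropped at pos 0 in round 2

Answer: 2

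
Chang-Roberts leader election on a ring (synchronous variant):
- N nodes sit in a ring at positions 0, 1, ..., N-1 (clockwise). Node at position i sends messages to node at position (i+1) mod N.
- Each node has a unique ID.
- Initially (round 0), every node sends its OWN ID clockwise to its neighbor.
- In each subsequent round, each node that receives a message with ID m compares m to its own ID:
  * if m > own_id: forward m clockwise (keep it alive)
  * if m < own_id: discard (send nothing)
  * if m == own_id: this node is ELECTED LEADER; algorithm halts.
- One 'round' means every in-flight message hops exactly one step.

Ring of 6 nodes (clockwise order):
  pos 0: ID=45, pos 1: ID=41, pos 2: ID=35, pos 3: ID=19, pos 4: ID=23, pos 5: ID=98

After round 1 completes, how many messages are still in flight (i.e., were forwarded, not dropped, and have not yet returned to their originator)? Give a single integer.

Round 1: pos1(id41) recv 45: fwd; pos2(id35) recv 41: fwd; pos3(id19) recv 35: fwd; pos4(id23) recv 19: drop; pos5(id98) recv 23: drop; pos0(id45) recv 98: fwd
After round 1: 4 messages still in flight

Answer: 4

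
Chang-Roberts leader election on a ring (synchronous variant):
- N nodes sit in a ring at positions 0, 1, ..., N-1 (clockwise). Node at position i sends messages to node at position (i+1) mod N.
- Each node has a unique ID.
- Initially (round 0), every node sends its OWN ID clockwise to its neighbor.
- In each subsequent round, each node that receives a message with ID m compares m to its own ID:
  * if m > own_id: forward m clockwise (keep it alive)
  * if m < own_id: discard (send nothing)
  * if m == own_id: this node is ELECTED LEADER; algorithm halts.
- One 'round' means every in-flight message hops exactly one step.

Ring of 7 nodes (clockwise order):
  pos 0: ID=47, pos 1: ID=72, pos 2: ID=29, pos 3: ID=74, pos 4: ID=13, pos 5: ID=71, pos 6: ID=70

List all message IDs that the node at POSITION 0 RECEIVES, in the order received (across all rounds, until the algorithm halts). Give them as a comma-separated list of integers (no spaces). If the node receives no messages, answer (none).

Answer: 70,71,74

Derivation:
Round 1: pos1(id72) recv 47: drop; pos2(id29) recv 72: fwd; pos3(id74) recv 29: drop; pos4(id13) recv 74: fwd; pos5(id71) recv 13: drop; pos6(id70) recv 71: fwd; pos0(id47) recv 70: fwd
Round 2: pos3(id74) recv 72: drop; pos5(id71) recv 74: fwd; pos0(id47) recv 71: fwd; pos1(id72) recv 70: drop
Round 3: pos6(id70) recv 74: fwd; pos1(id72) recv 71: drop
Round 4: pos0(id47) recv 74: fwd
Round 5: pos1(id72) recv 74: fwd
Round 6: pos2(id29) recv 74: fwd
Round 7: pos3(id74) recv 74: ELECTED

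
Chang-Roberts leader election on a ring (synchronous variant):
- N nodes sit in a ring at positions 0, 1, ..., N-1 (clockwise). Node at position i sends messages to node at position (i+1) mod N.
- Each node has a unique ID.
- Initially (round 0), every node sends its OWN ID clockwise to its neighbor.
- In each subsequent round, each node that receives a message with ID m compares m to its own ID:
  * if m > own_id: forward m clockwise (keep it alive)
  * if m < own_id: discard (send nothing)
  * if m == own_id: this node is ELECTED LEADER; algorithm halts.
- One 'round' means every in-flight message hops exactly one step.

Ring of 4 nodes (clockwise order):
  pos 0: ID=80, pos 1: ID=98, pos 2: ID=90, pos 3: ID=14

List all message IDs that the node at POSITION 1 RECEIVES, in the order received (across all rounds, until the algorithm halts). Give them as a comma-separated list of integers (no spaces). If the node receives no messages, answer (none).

Round 1: pos1(id98) recv 80: drop; pos2(id90) recv 98: fwd; pos3(id14) recv 90: fwd; pos0(id80) recv 14: drop
Round 2: pos3(id14) recv 98: fwd; pos0(id80) recv 90: fwd
Round 3: pos0(id80) recv 98: fwd; pos1(id98) recv 90: drop
Round 4: pos1(id98) recv 98: ELECTED

Answer: 80,90,98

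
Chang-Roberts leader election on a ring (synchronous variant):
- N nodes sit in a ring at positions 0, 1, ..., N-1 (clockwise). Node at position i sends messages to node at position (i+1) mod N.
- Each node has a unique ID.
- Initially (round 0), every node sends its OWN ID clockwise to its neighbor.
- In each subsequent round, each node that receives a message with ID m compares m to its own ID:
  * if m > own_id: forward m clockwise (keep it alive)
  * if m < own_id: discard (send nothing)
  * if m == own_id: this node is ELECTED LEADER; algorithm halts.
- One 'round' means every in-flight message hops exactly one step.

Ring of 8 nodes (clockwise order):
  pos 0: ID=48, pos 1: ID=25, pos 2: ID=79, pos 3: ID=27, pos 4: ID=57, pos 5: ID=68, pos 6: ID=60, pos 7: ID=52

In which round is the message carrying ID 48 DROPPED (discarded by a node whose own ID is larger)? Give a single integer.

Round 1: pos1(id25) recv 48: fwd; pos2(id79) recv 25: drop; pos3(id27) recv 79: fwd; pos4(id57) recv 27: drop; pos5(id68) recv 57: drop; pos6(id60) recv 68: fwd; pos7(id52) recv 60: fwd; pos0(id48) recv 52: fwd
Round 2: pos2(id79) recv 48: drop; pos4(id57) recv 79: fwd; pos7(id52) recv 68: fwd; pos0(id48) recv 60: fwd; pos1(id25) recv 52: fwd
Round 3: pos5(id68) recv 79: fwd; pos0(id48) recv 68: fwd; pos1(id25) recv 60: fwd; pos2(id79) recv 52: drop
Round 4: pos6(id60) recv 79: fwd; pos1(id25) recv 68: fwd; pos2(id79) recv 60: drop
Round 5: pos7(id52) recv 79: fwd; pos2(id79) recv 68: drop
Round 6: pos0(id48) recv 79: fwd
Round 7: pos1(id25) recv 79: fwd
Round 8: pos2(id79) recv 79: ELECTED
Message ID 48 originates at pos 0; dropped at pos 2 in round 2

Answer: 2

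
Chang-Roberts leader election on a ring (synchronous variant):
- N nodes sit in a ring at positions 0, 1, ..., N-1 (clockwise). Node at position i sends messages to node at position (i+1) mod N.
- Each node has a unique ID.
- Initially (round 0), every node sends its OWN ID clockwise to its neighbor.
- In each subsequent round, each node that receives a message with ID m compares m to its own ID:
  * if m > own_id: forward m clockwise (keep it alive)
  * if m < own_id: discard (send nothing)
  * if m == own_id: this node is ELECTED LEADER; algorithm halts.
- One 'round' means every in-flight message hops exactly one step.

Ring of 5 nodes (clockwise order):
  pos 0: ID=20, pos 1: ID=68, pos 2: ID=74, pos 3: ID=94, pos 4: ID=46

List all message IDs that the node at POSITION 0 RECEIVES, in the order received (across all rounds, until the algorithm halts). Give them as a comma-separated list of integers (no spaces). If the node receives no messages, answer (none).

Answer: 46,94

Derivation:
Round 1: pos1(id68) recv 20: drop; pos2(id74) recv 68: drop; pos3(id94) recv 74: drop; pos4(id46) recv 94: fwd; pos0(id20) recv 46: fwd
Round 2: pos0(id20) recv 94: fwd; pos1(id68) recv 46: drop
Round 3: pos1(id68) recv 94: fwd
Round 4: pos2(id74) recv 94: fwd
Round 5: pos3(id94) recv 94: ELECTED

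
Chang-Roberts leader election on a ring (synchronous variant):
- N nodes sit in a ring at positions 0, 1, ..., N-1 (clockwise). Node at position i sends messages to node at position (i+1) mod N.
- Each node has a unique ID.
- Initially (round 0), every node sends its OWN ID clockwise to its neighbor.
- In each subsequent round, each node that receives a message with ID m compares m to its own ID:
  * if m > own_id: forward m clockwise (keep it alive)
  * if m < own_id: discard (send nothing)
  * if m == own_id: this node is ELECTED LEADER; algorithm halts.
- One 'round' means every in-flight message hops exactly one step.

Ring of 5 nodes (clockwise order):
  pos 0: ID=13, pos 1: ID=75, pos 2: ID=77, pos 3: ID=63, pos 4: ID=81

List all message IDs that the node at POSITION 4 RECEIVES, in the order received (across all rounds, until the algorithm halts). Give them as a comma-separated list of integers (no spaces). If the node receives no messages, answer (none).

Answer: 63,77,81

Derivation:
Round 1: pos1(id75) recv 13: drop; pos2(id77) recv 75: drop; pos3(id63) recv 77: fwd; pos4(id81) recv 63: drop; pos0(id13) recv 81: fwd
Round 2: pos4(id81) recv 77: drop; pos1(id75) recv 81: fwd
Round 3: pos2(id77) recv 81: fwd
Round 4: pos3(id63) recv 81: fwd
Round 5: pos4(id81) recv 81: ELECTED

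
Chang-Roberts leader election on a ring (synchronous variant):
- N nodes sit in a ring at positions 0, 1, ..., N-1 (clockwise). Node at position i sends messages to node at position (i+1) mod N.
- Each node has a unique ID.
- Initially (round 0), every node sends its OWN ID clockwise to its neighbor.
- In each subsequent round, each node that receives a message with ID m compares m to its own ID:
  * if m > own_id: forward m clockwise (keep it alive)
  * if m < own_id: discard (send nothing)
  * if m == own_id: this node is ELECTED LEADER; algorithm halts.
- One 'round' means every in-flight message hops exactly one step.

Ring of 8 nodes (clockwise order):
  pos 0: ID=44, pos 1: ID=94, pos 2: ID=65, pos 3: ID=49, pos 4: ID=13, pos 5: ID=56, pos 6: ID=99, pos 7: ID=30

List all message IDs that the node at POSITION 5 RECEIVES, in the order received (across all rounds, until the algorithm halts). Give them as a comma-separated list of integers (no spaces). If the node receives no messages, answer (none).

Answer: 13,49,65,94,99

Derivation:
Round 1: pos1(id94) recv 44: drop; pos2(id65) recv 94: fwd; pos3(id49) recv 65: fwd; pos4(id13) recv 49: fwd; pos5(id56) recv 13: drop; pos6(id99) recv 56: drop; pos7(id30) recv 99: fwd; pos0(id44) recv 30: drop
Round 2: pos3(id49) recv 94: fwd; pos4(id13) recv 65: fwd; pos5(id56) recv 49: drop; pos0(id44) recv 99: fwd
Round 3: pos4(id13) recv 94: fwd; pos5(id56) recv 65: fwd; pos1(id94) recv 99: fwd
Round 4: pos5(id56) recv 94: fwd; pos6(id99) recv 65: drop; pos2(id65) recv 99: fwd
Round 5: pos6(id99) recv 94: drop; pos3(id49) recv 99: fwd
Round 6: pos4(id13) recv 99: fwd
Round 7: pos5(id56) recv 99: fwd
Round 8: pos6(id99) recv 99: ELECTED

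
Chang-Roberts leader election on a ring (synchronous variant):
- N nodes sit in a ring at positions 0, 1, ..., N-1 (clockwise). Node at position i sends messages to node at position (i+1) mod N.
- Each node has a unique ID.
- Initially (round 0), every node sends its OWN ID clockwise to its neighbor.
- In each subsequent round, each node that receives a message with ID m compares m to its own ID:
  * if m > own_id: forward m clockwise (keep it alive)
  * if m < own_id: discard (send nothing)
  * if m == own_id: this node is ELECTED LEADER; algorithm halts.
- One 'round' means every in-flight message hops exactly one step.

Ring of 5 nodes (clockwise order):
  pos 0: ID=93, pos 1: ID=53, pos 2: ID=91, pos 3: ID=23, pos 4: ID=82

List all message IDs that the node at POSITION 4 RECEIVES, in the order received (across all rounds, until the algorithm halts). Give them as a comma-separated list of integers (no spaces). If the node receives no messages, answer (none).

Answer: 23,91,93

Derivation:
Round 1: pos1(id53) recv 93: fwd; pos2(id91) recv 53: drop; pos3(id23) recv 91: fwd; pos4(id82) recv 23: drop; pos0(id93) recv 82: drop
Round 2: pos2(id91) recv 93: fwd; pos4(id82) recv 91: fwd
Round 3: pos3(id23) recv 93: fwd; pos0(id93) recv 91: drop
Round 4: pos4(id82) recv 93: fwd
Round 5: pos0(id93) recv 93: ELECTED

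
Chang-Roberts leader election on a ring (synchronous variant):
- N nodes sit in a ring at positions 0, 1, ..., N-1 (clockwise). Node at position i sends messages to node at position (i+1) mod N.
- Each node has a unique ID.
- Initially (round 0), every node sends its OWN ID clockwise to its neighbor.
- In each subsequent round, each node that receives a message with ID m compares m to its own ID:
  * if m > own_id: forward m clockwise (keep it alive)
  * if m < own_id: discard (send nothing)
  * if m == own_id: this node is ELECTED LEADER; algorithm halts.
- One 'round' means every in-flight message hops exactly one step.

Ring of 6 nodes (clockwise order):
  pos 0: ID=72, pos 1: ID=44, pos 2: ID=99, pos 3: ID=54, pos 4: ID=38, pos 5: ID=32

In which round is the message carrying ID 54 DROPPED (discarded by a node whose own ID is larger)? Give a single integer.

Round 1: pos1(id44) recv 72: fwd; pos2(id99) recv 44: drop; pos3(id54) recv 99: fwd; pos4(id38) recv 54: fwd; pos5(id32) recv 38: fwd; pos0(id72) recv 32: drop
Round 2: pos2(id99) recv 72: drop; pos4(id38) recv 99: fwd; pos5(id32) recv 54: fwd; pos0(id72) recv 38: drop
Round 3: pos5(id32) recv 99: fwd; pos0(id72) recv 54: drop
Round 4: pos0(id72) recv 99: fwd
Round 5: pos1(id44) recv 99: fwd
Round 6: pos2(id99) recv 99: ELECTED
Message ID 54 originates at pos 3; dropped at pos 0 in round 3

Answer: 3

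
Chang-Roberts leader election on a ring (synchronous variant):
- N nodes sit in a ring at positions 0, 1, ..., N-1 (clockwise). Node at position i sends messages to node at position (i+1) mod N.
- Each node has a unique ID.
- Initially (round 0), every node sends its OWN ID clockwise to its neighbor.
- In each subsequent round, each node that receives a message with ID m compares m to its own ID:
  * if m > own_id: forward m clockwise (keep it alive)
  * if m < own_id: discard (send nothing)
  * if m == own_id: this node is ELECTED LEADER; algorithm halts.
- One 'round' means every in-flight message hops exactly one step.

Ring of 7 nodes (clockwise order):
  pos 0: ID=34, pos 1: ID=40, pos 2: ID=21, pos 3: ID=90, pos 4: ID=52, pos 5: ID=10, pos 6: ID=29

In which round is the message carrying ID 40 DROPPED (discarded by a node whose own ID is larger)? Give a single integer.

Answer: 2

Derivation:
Round 1: pos1(id40) recv 34: drop; pos2(id21) recv 40: fwd; pos3(id90) recv 21: drop; pos4(id52) recv 90: fwd; pos5(id10) recv 52: fwd; pos6(id29) recv 10: drop; pos0(id34) recv 29: drop
Round 2: pos3(id90) recv 40: drop; pos5(id10) recv 90: fwd; pos6(id29) recv 52: fwd
Round 3: pos6(id29) recv 90: fwd; pos0(id34) recv 52: fwd
Round 4: pos0(id34) recv 90: fwd; pos1(id40) recv 52: fwd
Round 5: pos1(id40) recv 90: fwd; pos2(id21) recv 52: fwd
Round 6: pos2(id21) recv 90: fwd; pos3(id90) recv 52: drop
Round 7: pos3(id90) recv 90: ELECTED
Message ID 40 originates at pos 1; dropped at pos 3 in round 2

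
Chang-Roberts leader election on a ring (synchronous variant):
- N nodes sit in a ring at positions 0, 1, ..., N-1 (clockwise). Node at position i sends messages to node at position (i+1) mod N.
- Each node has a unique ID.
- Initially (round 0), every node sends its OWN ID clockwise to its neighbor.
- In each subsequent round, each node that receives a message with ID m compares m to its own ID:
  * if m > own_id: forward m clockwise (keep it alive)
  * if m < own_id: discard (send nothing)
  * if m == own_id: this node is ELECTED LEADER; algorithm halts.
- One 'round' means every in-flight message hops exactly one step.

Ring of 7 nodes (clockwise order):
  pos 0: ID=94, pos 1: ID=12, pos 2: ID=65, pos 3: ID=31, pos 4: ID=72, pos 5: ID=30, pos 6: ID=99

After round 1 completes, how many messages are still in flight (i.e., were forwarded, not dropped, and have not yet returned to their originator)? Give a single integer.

Round 1: pos1(id12) recv 94: fwd; pos2(id65) recv 12: drop; pos3(id31) recv 65: fwd; pos4(id72) recv 31: drop; pos5(id30) recv 72: fwd; pos6(id99) recv 30: drop; pos0(id94) recv 99: fwd
After round 1: 4 messages still in flight

Answer: 4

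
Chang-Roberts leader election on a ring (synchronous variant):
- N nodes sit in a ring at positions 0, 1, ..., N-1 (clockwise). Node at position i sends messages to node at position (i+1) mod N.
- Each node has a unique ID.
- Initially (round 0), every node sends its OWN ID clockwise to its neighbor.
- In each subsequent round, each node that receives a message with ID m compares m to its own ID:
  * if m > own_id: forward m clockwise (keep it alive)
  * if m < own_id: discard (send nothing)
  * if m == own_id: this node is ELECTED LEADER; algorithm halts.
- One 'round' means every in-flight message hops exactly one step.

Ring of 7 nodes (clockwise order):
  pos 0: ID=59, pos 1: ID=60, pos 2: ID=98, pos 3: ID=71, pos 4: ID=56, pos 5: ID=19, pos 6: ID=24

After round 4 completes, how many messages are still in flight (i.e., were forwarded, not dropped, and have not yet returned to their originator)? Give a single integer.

Round 1: pos1(id60) recv 59: drop; pos2(id98) recv 60: drop; pos3(id71) recv 98: fwd; pos4(id56) recv 71: fwd; pos5(id19) recv 56: fwd; pos6(id24) recv 19: drop; pos0(id59) recv 24: drop
Round 2: pos4(id56) recv 98: fwd; pos5(id19) recv 71: fwd; pos6(id24) recv 56: fwd
Round 3: pos5(id19) recv 98: fwd; pos6(id24) recv 71: fwd; pos0(id59) recv 56: drop
Round 4: pos6(id24) recv 98: fwd; pos0(id59) recv 71: fwd
After round 4: 2 messages still in flight

Answer: 2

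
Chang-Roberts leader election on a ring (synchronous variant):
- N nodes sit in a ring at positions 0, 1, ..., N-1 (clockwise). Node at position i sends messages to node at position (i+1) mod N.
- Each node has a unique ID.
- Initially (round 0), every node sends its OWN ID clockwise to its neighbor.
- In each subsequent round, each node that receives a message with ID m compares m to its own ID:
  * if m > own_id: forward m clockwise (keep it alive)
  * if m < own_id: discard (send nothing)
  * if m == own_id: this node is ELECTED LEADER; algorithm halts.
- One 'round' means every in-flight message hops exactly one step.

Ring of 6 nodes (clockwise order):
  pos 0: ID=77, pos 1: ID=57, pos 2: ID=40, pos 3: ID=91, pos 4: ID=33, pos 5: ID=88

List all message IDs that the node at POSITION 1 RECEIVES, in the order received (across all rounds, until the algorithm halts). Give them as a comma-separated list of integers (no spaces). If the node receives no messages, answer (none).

Round 1: pos1(id57) recv 77: fwd; pos2(id40) recv 57: fwd; pos3(id91) recv 40: drop; pos4(id33) recv 91: fwd; pos5(id88) recv 33: drop; pos0(id77) recv 88: fwd
Round 2: pos2(id40) recv 77: fwd; pos3(id91) recv 57: drop; pos5(id88) recv 91: fwd; pos1(id57) recv 88: fwd
Round 3: pos3(id91) recv 77: drop; pos0(id77) recv 91: fwd; pos2(id40) recv 88: fwd
Round 4: pos1(id57) recv 91: fwd; pos3(id91) recv 88: drop
Round 5: pos2(id40) recv 91: fwd
Round 6: pos3(id91) recv 91: ELECTED

Answer: 77,88,91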